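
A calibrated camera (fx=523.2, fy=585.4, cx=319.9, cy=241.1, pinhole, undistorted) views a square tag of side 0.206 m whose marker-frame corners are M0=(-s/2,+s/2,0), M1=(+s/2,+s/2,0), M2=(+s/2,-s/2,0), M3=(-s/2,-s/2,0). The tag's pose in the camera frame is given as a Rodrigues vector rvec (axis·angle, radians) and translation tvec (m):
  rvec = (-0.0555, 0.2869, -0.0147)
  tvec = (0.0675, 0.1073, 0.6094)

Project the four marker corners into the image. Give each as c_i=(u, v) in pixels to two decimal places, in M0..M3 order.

c0=(294.59, 437.68) c1=(471.96, 452.88) c2=(467.71, 243.26) c3=(293.95, 247.26)

Intrinsics K: fx=523.2, fy=585.4, cx=319.9, cy=241.1
Marker side s = 0.206 m; corners in marker frame (Z=0):
  M0 = (-0.1030, +0.1030, 0)
  M1 = (+0.1030, +0.1030, 0)
  M2 = (+0.1030, -0.1030, 0)
  M3 = (-0.1030, -0.1030, 0)
rvec = (-0.0555, 0.2869, -0.0147), |rvec| = θ = 0.29259 rad = 16.764°
Rodrigues: sinθ=0.28843, 1−cosθ=0.04250; R = I + sinθ·[k]× + (1−cosθ)·[k]×²:
    [+0.95903 +0.00659 +0.28323]
    [-0.02240 +0.99836 +0.05262]
    [-0.28242 -0.05681 +0.95761]
t = (0.0675, 0.1073, 0.6094) m
M0: Pc = R·M0+t = (-0.03060, +0.21244, +0.63264); u = 523.2·(-0.03060)/0.63264 + 319.9 = 294.5920, v = 585.4·(+0.21244)/0.63264 + 241.1 = 437.6758
M1: Pc = R·M1+t = (+0.16696, +0.20782, +0.57446); u = 523.2·(+0.16696)/0.57446 + 319.9 = 471.9605, v = 585.4·(+0.20782)/0.57446 + 241.1 = 452.8825
M2: Pc = R·M2+t = (+0.16560, +0.00216, +0.58616); u = 523.2·(+0.16560)/0.58616 + 319.9 = 467.7138, v = 585.4·(+0.00216)/0.58616 + 241.1 = 243.2590
M3: Pc = R·M3+t = (-0.03196, +0.00678, +0.64434); u = 523.2·(-0.03196)/0.64434 + 319.9 = 293.9499, v = 585.4·(+0.00678)/0.64434 + 241.1 = 247.2556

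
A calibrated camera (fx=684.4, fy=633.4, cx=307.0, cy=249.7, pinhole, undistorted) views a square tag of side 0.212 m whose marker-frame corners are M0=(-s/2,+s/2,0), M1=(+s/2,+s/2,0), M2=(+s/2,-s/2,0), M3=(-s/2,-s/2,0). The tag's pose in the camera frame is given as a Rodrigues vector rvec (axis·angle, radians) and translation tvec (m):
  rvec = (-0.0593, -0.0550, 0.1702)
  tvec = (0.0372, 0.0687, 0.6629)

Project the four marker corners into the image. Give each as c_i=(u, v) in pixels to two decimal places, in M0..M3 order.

Intrinsics K: fx=684.4, fy=633.4, cx=307.0, cy=249.7
Marker side s = 0.212 m; corners in marker frame (Z=0):
  M0 = (-0.1060, +0.1060, 0)
  M1 = (+0.1060, +0.1060, 0)
  M2 = (+0.1060, -0.1060, 0)
  M3 = (-0.1060, -0.1060, 0)
rvec = (-0.0593, -0.0550, 0.1702), |rvec| = θ = 0.18844 rad = 10.797°
Rodrigues: sinθ=0.18733, 1−cosθ=0.01770; R = I + sinθ·[k]× + (1−cosθ)·[k]×²:
    [+0.98405 -0.16757 -0.05971]
    [+0.17082 +0.98381 +0.05428]
    [+0.04964 -0.06362 +0.99674]
t = (0.0372, 0.0687, 0.6629) m
M0: Pc = R·M0+t = (-0.08487, +0.15488, +0.65089); u = 684.4·(-0.08487)/0.65089 + 307.0 = 217.7595, v = 633.4·(+0.15488)/0.65089 + 249.7 = 400.4137
M1: Pc = R·M1+t = (+0.12375, +0.19109, +0.66142); u = 684.4·(+0.12375)/0.66142 + 307.0 = 435.0467, v = 633.4·(+0.19109)/0.66142 + 249.7 = 432.6954
M2: Pc = R·M2+t = (+0.15927, -0.01748, +0.67491); u = 684.4·(+0.15927)/0.67491 + 307.0 = 468.5123, v = 633.4·(-0.01748)/0.67491 + 249.7 = 233.2983
M3: Pc = R·M3+t = (-0.04935, -0.05369, +0.66438); u = 684.4·(-0.04935)/0.66438 + 307.0 = 256.1660, v = 633.4·(-0.05369)/0.66438 + 249.7 = 198.5133

c0=(217.76, 400.41) c1=(435.05, 432.70) c2=(468.51, 233.30) c3=(256.17, 198.51)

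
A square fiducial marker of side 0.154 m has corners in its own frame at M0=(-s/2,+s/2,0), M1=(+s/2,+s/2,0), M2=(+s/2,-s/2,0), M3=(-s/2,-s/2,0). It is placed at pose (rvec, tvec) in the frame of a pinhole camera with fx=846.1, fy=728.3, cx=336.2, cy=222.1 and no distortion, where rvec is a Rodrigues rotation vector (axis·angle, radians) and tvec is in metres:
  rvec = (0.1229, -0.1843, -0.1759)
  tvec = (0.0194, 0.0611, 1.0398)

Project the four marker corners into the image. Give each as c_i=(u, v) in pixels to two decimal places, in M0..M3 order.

c0=(301.43, 327.83) c1=(420.86, 305.72) c2=(402.29, 202.28) c3=(279.89, 222.17)

Intrinsics K: fx=846.1, fy=728.3, cx=336.2, cy=222.1
Marker side s = 0.154 m; corners in marker frame (Z=0):
  M0 = (-0.0770, +0.0770, 0)
  M1 = (+0.0770, +0.0770, 0)
  M2 = (+0.0770, -0.0770, 0)
  M3 = (-0.0770, -0.0770, 0)
rvec = (0.1229, -0.1843, -0.1759), |rvec| = θ = 0.28286 rad = 16.207°
Rodrigues: sinθ=0.27911, 1−cosθ=0.03974; R = I + sinθ·[k]× + (1−cosθ)·[k]×²:
    [+0.96776 +0.16231 -0.19259]
    [-0.18481 +0.97713 -0.10517]
    [+0.17111 +0.13737 +0.97563]
t = (0.0194, 0.0611, 1.0398) m
M0: Pc = R·M0+t = (-0.04262, +0.15057, +1.03720); u = 846.1·(-0.04262)/1.03720 + 336.2 = 301.4330, v = 728.3·(+0.15057)/1.03720 + 222.1 = 327.8267
M1: Pc = R·M1+t = (+0.10642, +0.12211, +1.06355); u = 846.1·(+0.10642)/1.06355 + 336.2 = 420.8581, v = 728.3·(+0.12211)/1.06355 + 222.1 = 305.7174
M2: Pc = R·M2+t = (+0.08142, -0.02837, +1.04240); u = 846.1·(+0.08142)/1.04240 + 336.2 = 402.2871, v = 728.3·(-0.02837)/1.04240 + 222.1 = 202.2787
M3: Pc = R·M3+t = (-0.06762, +0.00009, +1.01605); u = 846.1·(-0.06762)/1.01605 + 336.2 = 279.8938, v = 728.3·(+0.00009)/1.01605 + 222.1 = 222.1657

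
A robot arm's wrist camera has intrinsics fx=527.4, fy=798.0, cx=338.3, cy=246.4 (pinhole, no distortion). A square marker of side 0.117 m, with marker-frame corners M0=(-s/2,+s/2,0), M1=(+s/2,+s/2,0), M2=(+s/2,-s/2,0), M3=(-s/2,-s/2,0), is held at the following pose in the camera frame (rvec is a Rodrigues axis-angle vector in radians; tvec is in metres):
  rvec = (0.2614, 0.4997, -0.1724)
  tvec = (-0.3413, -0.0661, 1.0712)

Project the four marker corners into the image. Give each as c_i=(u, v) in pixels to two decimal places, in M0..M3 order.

Intrinsics K: fx=527.4, fy=798.0, cx=338.3, cy=246.4
Marker side s = 0.117 m; corners in marker frame (Z=0):
  M0 = (-0.0585, +0.0585, 0)
  M1 = (+0.0585, +0.0585, 0)
  M2 = (+0.0585, -0.0585, 0)
  M3 = (-0.0585, -0.0585, 0)
rvec = (0.2614, 0.4997, -0.1724), |rvec| = θ = 0.58970 rad = 33.788°
Rodrigues: sinθ=0.55612, 1−cosθ=0.16890; R = I + sinθ·[k]× + (1−cosθ)·[k]×²:
    [+0.86429 +0.22602 +0.44935]
    [-0.09914 +0.95238 -0.28835]
    [-0.49312 +0.20467 +0.84554]
t = (-0.3413, -0.0661, 1.0712) m
M0: Pc = R·M0+t = (-0.37864, -0.00459, +1.11202); u = 527.4·(-0.37864)/1.11202 + 338.3 = 158.7223, v = 798.0·(-0.00459)/1.11202 + 246.4 = 243.1089
M1: Pc = R·M1+t = (-0.27752, -0.01619, +1.05433); u = 527.4·(-0.27752)/1.05433 + 338.3 = 199.4791, v = 798.0·(-0.01619)/1.05433 + 246.4 = 234.1494
M2: Pc = R·M2+t = (-0.30396, -0.12761, +1.03038); u = 527.4·(-0.30396)/1.03038 + 338.3 = 182.7173, v = 798.0·(-0.12761)/1.03038 + 246.4 = 147.5666
M3: Pc = R·M3+t = (-0.40508, -0.11601, +1.08807); u = 527.4·(-0.40508)/1.08807 + 338.3 = 141.9523, v = 798.0·(-0.11601)/1.08807 + 246.4 = 161.3144

c0=(158.72, 243.11) c1=(199.48, 234.15) c2=(182.72, 147.57) c3=(141.95, 161.31)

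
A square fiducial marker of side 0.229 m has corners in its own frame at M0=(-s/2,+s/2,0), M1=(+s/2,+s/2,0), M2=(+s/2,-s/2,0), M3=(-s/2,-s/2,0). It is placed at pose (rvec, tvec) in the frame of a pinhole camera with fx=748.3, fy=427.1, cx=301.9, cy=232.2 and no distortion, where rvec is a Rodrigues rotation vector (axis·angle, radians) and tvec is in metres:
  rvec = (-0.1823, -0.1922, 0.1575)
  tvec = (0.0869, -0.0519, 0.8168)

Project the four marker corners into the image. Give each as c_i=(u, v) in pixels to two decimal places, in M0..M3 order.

c0=(263.40, 254.02) c1=(469.22, 273.64) c2=(488.00, 160.93) c3=(294.29, 136.85)

Intrinsics K: fx=748.3, fy=427.1, cx=301.9, cy=232.2
Marker side s = 0.229 m; corners in marker frame (Z=0):
  M0 = (-0.1145, +0.1145, 0)
  M1 = (+0.1145, +0.1145, 0)
  M2 = (+0.1145, -0.1145, 0)
  M3 = (-0.1145, -0.1145, 0)
rvec = (-0.1823, -0.1922, 0.1575), |rvec| = θ = 0.30819 rad = 17.658°
Rodrigues: sinθ=0.30333, 1−cosθ=0.04712; R = I + sinθ·[k]× + (1−cosθ)·[k]×²:
    [+0.96937 -0.13764 -0.20341]
    [+0.17240 +0.97121 +0.16441]
    [+0.17493 -0.19444 +0.96519]
t = (0.0869, -0.0519, 0.8168) m
M0: Pc = R·M0+t = (-0.03985, +0.03956, +0.77451); u = 748.3·(-0.03985)/0.77451 + 301.9 = 263.3961, v = 427.1·(+0.03956)/0.77451 + 232.2 = 254.0173
M1: Pc = R·M1+t = (+0.18213, +0.07904, +0.81457); u = 748.3·(+0.18213)/0.81457 + 301.9 = 469.2167, v = 427.1·(+0.07904)/0.81457 + 232.2 = 273.6446
M2: Pc = R·M2+t = (+0.21365, -0.14336, +0.85909); u = 748.3·(+0.21365)/0.85909 + 301.9 = 487.9986, v = 427.1·(-0.14336)/0.85909 + 232.2 = 160.9264
M3: Pc = R·M3+t = (-0.00833, -0.18284, +0.81903); u = 748.3·(-0.00833)/0.81903 + 301.9 = 294.2863, v = 427.1·(-0.18284)/0.81903 + 232.2 = 136.8532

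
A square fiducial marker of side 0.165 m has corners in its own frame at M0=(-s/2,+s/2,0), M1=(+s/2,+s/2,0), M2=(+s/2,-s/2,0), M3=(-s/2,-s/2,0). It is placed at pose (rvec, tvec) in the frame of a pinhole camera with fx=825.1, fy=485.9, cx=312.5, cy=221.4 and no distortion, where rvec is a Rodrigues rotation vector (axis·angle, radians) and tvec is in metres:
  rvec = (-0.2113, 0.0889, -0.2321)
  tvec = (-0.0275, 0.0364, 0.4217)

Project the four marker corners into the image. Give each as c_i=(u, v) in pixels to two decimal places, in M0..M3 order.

Intrinsics K: fx=825.1, fy=485.9, cx=312.5, cy=221.4
Marker side s = 0.165 m; corners in marker frame (Z=0):
  M0 = (-0.0825, +0.0825, 0)
  M1 = (+0.0825, +0.0825, 0)
  M2 = (+0.0825, -0.0825, 0)
  M3 = (-0.0825, -0.0825, 0)
rvec = (-0.2113, 0.0889, -0.2321), |rvec| = θ = 0.32622 rad = 18.691°
Rodrigues: sinθ=0.32047, 1−cosθ=0.05274; R = I + sinθ·[k]× + (1−cosθ)·[k]×²:
    [+0.96939 +0.21870 +0.11164]
    [-0.23731 +0.95118 +0.19735]
    [-0.06303 -0.21780 +0.97396]
t = (-0.0275, 0.0364, 0.4217) m
M0: Pc = R·M0+t = (-0.08943, +0.13445, +0.40893); u = 825.1·(-0.08943)/0.40893 + 312.5 = 132.0533, v = 485.9·(+0.13445)/0.40893 + 221.4 = 381.1566
M1: Pc = R·M1+t = (+0.07052, +0.09529, +0.39853); u = 825.1·(+0.07052)/0.39853 + 312.5 = 458.4943, v = 485.9·(+0.09529)/0.39853 + 221.4 = 337.5843
M2: Pc = R·M2+t = (+0.03443, -0.06165, +0.43447); u = 825.1·(+0.03443)/0.43447 + 312.5 = 377.8898, v = 485.9·(-0.06165)/0.43447 + 221.4 = 152.4515
M3: Pc = R·M3+t = (-0.12552, -0.02249, +0.44487); u = 825.1·(-0.12552)/0.44487 + 312.5 = 79.7031, v = 485.9·(-0.02249)/0.44487 + 221.4 = 196.8317

c0=(132.05, 381.16) c1=(458.49, 337.58) c2=(377.89, 152.45) c3=(79.70, 196.83)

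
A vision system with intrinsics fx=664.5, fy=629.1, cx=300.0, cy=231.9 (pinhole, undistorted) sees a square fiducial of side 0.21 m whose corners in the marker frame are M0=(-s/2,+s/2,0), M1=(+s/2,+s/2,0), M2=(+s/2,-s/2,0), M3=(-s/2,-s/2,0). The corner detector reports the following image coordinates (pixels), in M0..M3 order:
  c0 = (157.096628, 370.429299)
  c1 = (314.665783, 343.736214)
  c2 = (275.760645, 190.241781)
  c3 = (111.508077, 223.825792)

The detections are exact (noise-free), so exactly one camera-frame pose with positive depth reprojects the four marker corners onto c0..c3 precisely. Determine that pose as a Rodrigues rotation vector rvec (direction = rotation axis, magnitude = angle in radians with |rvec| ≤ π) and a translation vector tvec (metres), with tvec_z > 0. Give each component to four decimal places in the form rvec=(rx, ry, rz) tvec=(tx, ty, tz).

Intrinsics K: fx=664.5, fy=629.1, cx=300.0, cy=231.9
Marker side s = 0.21 m; corners in marker frame (Z=0):
  M0 = (-0.1050, +0.1050, 0)
  M1 = (+0.1050, +0.1050, 0)
  M2 = (+0.1050, -0.1050, 0)
  M3 = (-0.1050, -0.1050, 0)
Detected image corners:
  c0 = (157.096628, 370.429299) px
  c1 = (314.665783, 343.736214) px
  c2 = (275.760645, 190.241781) px
  c3 = (111.508077, 223.825792) px
Planar DLT: solve 8×8 A·h = b for H (H[2,2]=1):
  H  [+729.32905 +253.52052 +213.85935]
  H  [-191.04824 +782.60189 +284.23691]
  H  [-0.17000 +0.24242 +1.00000]
B = K⁻¹H; ‖b₁‖=1.210781, ‖b₂‖=1.210781; λ = 2/(‖b₁‖+‖b₂‖) = 0.825913, sign → tz>0 ⇒ λ=+0.825913
r₁ = λ·B[:,0] = (+0.96988,-0.19906,-0.14040); r₂ = λ·B[:,1] = (+0.22471,+0.95363,+0.20022)
r₃ = r₁×r₂ = (+0.09404,-0.22573,+0.96964); SVD([r₁ r₂ r₃]) → R = UVᵀ:
  R  [+0.96988 +0.22471 +0.09404]
  R  [-0.19906 +0.95363 -0.22573]
  R  [-0.14040 +0.20022 +0.96964]
t = (-0.10707, +0.06871, +0.82591) m
tr R = 2.893151; θ = arccos((tr R − 1)/2) = 0.328351 rad = 18.813°
axis k = ((R−Rᵀ)₃₂, (R−Rᵀ)₁₃, (R−Rᵀ)₂₁) / (2 sinθ) = (+0.660424, +0.363492, -0.657049)
rvec = θ·k = (+0.216851, +0.119353, -0.215743)

rvec=(0.2169, 0.1194, -0.2157) tvec=(-0.1071, 0.0687, 0.8259)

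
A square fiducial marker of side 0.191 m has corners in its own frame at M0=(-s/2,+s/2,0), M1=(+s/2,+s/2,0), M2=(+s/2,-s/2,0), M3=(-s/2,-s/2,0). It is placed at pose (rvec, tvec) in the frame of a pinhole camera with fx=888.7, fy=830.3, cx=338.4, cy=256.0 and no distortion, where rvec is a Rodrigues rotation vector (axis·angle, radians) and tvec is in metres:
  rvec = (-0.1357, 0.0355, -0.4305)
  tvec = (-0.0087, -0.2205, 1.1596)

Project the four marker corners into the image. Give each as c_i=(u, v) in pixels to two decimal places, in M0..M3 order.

Intrinsics K: fx=888.7, fy=830.3, cx=338.4, cy=256.0
Marker side s = 0.191 m; corners in marker frame (Z=0):
  M0 = (-0.0955, +0.0955, 0)
  M1 = (+0.0955, +0.0955, 0)
  M2 = (+0.0955, -0.0955, 0)
  M3 = (-0.0955, -0.0955, 0)
rvec = (-0.1357, 0.0355, -0.4305), |rvec| = θ = 0.45277 rad = 25.942°
Rodrigues: sinθ=0.43746, 1−cosθ=0.10076; R = I + sinθ·[k]× + (1−cosθ)·[k]×²:
    [+0.90829 +0.41357 +0.06301]
    [-0.41831 +0.89986 +0.12360]
    [-0.00559 -0.13862 +0.99033]
t = (-0.0087, -0.2205, 1.1596) m
M0: Pc = R·M0+t = (-0.05595, -0.09462, +1.14689); u = 888.7·(-0.05595)/1.14689 + 338.4 = 295.0494, v = 830.3·(-0.09462)/1.14689 + 256.0 = 187.5028
M1: Pc = R·M1+t = (+0.11754, -0.17451, +1.14583); u = 888.7·(+0.11754)/1.14583 + 338.4 = 429.5618, v = 830.3·(-0.17451)/1.14583 + 256.0 = 129.5434
M2: Pc = R·M2+t = (+0.03855, -0.34638, +1.17231); u = 888.7·(+0.03855)/1.17231 + 338.4 = 367.6203, v = 830.3·(-0.34638)/1.17231 + 256.0 = 10.6686
M3: Pc = R·M3+t = (-0.13494, -0.26649, +1.17337); u = 888.7·(-0.13494)/1.17337 + 338.4 = 236.1995, v = 830.3·(-0.26649)/1.17337 + 256.0 = 67.4282

c0=(295.05, 187.50) c1=(429.56, 129.54) c2=(367.62, 10.67) c3=(236.20, 67.43)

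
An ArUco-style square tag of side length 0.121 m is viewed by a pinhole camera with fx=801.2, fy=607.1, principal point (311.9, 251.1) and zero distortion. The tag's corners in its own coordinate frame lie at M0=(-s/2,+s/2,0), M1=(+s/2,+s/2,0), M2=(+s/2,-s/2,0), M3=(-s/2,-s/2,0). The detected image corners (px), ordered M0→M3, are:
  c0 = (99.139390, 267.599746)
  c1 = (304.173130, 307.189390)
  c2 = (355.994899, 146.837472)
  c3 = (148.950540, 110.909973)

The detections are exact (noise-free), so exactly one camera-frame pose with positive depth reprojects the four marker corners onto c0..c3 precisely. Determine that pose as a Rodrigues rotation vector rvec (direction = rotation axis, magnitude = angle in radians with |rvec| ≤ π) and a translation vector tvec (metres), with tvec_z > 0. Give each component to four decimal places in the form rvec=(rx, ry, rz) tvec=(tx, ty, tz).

rvec=(0.0035, 0.0908, 0.2405) tvec=(-0.0484, -0.0319, 0.4506)

Intrinsics K: fx=801.2, fy=607.1, cx=311.9, cy=251.1
Marker side s = 0.121 m; corners in marker frame (Z=0):
  M0 = (-0.0605, +0.0605, 0)
  M1 = (+0.0605, +0.0605, 0)
  M2 = (+0.0605, -0.0605, 0)
  M3 = (-0.0605, -0.0605, 0)
Detected image corners:
  c0 = (99.139390, 267.599746) px
  c1 = (304.173130, 307.189390) px
  c2 = (355.994899, 146.837472) px
  c3 = (148.950540, 110.909973) px
Planar DLT: solve 8×8 A·h = b for H (H[2,2]=1):
  H  [+1657.71939 -412.67366 +225.77873]
  H  [+270.77380 +1316.50519 +208.05944]
  H  [-0.19848 +0.03170 +1.00000]
B = K⁻¹H; ‖b₁‖=2.219219, ‖b₂‖=2.219219; λ = 2/(‖b₁‖+‖b₂‖) = 0.450609, sign → tz>0 ⇒ λ=+0.450609
r₁ = λ·B[:,0] = (+0.96715,+0.23797,-0.08943); r₂ = λ·B[:,1] = (-0.23766,+0.97124,+0.01428)
r₃ = r₁×r₂ = (+0.09026,+0.00744,+0.99589); SVD([r₁ r₂ r₃]) → R = UVᵀ:
  R  [+0.96715 -0.23766 +0.09026]
  R  [+0.23797 +0.97124 +0.00744]
  R  [-0.08943 +0.01428 +0.99589]
t = (-0.04844, -0.03195, +0.45061) m
tr R = 2.934282; θ = arccos((tr R − 1)/2) = 0.257063 rad = 14.729°
axis k = ((R−Rᵀ)₃₂, (R−Rᵀ)₁₃, (R−Rᵀ)₂₁) / (2 sinθ) = (+0.013456, +0.353398, +0.935376)
rvec = θ·k = (+0.003459, +0.090846, +0.240451)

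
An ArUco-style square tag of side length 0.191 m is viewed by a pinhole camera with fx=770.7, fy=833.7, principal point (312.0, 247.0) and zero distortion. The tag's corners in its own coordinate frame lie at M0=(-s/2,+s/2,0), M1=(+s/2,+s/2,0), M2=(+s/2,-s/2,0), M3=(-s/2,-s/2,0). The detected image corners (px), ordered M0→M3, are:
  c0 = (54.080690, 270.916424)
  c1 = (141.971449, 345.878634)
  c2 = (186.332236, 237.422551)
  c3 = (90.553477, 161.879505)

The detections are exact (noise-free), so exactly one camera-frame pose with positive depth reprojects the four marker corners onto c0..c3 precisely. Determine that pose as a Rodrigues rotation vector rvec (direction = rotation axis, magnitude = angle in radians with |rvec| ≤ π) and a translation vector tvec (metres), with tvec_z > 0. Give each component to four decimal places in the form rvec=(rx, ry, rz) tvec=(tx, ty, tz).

rvec=(0.3496, 0.3780, 0.5368) tvec=(-0.2972, 0.0114, 1.1722)

Intrinsics K: fx=770.7, fy=833.7, cx=312.0, cy=247.0
Marker side s = 0.191 m; corners in marker frame (Z=0):
  M0 = (-0.0955, +0.0955, 0)
  M1 = (+0.0955, +0.0955, 0)
  M2 = (+0.0955, -0.0955, 0)
  M3 = (-0.0955, -0.0955, 0)
Detected image corners:
  c0 = (54.080690, 270.916424) px
  c1 = (141.971449, 345.878634) px
  c2 = (186.332236, 237.422551) px
  c3 = (90.553477, 161.879505) px
Planar DLT: solve 8×8 A·h = b for H (H[2,2]=1):
  H  [+454.44202 -169.30499 +116.59893]
  H  [+338.79026 +659.34839 +255.08313]
  H  [-0.21711 +0.35415 +1.00000]
B = K⁻¹H; ‖b₁‖=0.853082, ‖b₂‖=0.853082; λ = 2/(‖b₁‖+‖b₂‖) = 1.172220, sign → tz>0 ⇒ λ=+1.172220
r₁ = λ·B[:,0] = (+0.79423,+0.55176,-0.25450); r₂ = λ·B[:,1] = (-0.42557,+0.80408,+0.41515)
r₃ = r₁×r₂ = (+0.43370,-0.22141,+0.87343); SVD([r₁ r₂ r₃]) → R = UVᵀ:
  R  [+0.79423 -0.42557 +0.43370]
  R  [+0.55176 +0.80408 -0.22141]
  R  [-0.25450 +0.41515 +0.87343]
t = (-0.29720, +0.01137, +1.17222) m
tr R = 2.471738; θ = arccos((tr R − 1)/2) = 0.743847 rad = 42.619°
axis k = ((R−Rᵀ)₃₂, (R−Rᵀ)₁₃, (R−Rᵀ)₂₁) / (2 sinθ) = (+0.470044, +0.508177, +0.721675)
rvec = θ·k = (+0.349641, +0.378006, +0.536816)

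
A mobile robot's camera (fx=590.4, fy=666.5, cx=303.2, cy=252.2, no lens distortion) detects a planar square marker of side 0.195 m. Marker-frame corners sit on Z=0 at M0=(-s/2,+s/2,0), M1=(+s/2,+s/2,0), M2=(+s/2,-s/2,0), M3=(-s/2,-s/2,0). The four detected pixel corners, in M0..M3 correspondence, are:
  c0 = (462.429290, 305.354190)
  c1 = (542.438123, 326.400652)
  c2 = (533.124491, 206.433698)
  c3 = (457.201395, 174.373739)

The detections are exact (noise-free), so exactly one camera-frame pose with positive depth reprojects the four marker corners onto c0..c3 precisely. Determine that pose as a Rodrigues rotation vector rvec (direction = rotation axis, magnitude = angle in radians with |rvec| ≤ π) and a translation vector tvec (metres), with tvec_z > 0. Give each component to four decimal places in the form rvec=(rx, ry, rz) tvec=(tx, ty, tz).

Intrinsics K: fx=590.4, fy=666.5, cx=303.2, cy=252.2
Marker side s = 0.195 m; corners in marker frame (Z=0):
  M0 = (-0.0975, +0.0975, 0)
  M1 = (+0.0975, +0.0975, 0)
  M2 = (+0.0975, -0.0975, 0)
  M3 = (-0.0975, -0.0975, 0)
Detected image corners:
  c0 = (462.429290, 305.354190) px
  c1 = (542.438123, 326.400652) px
  c2 = (533.124491, 206.433698) px
  c3 = (457.201395, 174.373739) px
Planar DLT: solve 8×8 A·h = b for H (H[2,2]=1):
  H  [+657.48451 -120.29066 +500.65180]
  H  [+267.96955 +561.79244 +251.87121]
  H  [+0.51721 -0.31697 +1.00000]
B = K⁻¹H; ‖b₁‖=1.014500, ‖b₂‖=1.014500; λ = 2/(‖b₁‖+‖b₂‖) = 0.985708, sign → tz>0 ⇒ λ=+0.985708
r₁ = λ·B[:,0] = (+0.83589,+0.20340,+0.50982); r₂ = λ·B[:,1] = (-0.04038,+0.94908,-0.31244)
r₃ = r₁×r₂ = (-0.54741,+0.24058,+0.80154); SVD([r₁ r₂ r₃]) → R = UVᵀ:
  R  [+0.83589 -0.04038 -0.54741]
  R  [+0.20340 +0.94908 +0.24058]
  R  [+0.50982 -0.31244 +0.80154]
t = (+0.32966, -0.00049, +0.98571) m
tr R = 2.586512; θ = arccos((tr R − 1)/2) = 0.654658 rad = 37.509°
axis k = ((R−Rᵀ)₃₂, (R−Rᵀ)₁₃, (R−Rᵀ)₂₁) / (2 sinθ) = (-0.454126, -0.868158, +0.200180)
rvec = θ·k = (-0.297297, -0.568347, +0.131050)

rvec=(-0.2973, -0.5683, 0.1310) tvec=(0.3297, -0.0005, 0.9857)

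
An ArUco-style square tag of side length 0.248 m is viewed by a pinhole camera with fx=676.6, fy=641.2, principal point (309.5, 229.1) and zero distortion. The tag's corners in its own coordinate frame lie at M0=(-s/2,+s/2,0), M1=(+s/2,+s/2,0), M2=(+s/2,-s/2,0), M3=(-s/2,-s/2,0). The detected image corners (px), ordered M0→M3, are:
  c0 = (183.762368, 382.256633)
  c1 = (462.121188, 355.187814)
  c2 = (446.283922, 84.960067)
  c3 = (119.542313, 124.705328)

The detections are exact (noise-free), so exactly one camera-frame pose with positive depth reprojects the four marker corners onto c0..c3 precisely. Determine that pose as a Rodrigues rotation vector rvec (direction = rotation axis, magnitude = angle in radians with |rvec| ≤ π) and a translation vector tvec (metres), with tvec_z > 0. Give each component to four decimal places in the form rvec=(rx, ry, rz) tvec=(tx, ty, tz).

Intrinsics K: fx=676.6, fy=641.2, cx=309.5, cy=229.1
Marker side s = 0.248 m; corners in marker frame (Z=0):
  M0 = (-0.1240, +0.1240, 0)
  M1 = (+0.1240, +0.1240, 0)
  M2 = (+0.1240, -0.1240, 0)
  M3 = (-0.1240, -0.1240, 0)
Detected image corners:
  c0 = (183.762368, 382.256633) px
  c1 = (462.121188, 355.187814) px
  c2 = (446.283922, 84.960067) px
  c3 = (119.542313, 124.705328) px
Planar DLT: solve 8×8 A·h = b for H (H[2,2]=1):
  H  [+1178.59596 +362.49166 +302.49644]
  H  [-158.71362 +1219.85417 +247.79441]
  H  [-0.11022 +0.65941 +1.00000]
B = K⁻¹H; ‖b₁‖=1.807766, ‖b₂‖=1.807766; λ = 2/(‖b₁‖+‖b₂‖) = 0.553169, sign → tz>0 ⇒ λ=+0.553169
r₁ = λ·B[:,0] = (+0.99148,-0.11514,-0.06097); r₂ = λ·B[:,1] = (+0.12951,+0.92205,+0.36476)
r₃ = r₁×r₂ = (+0.01422,-0.36955,+0.92910); SVD([r₁ r₂ r₃]) → R = UVᵀ:
  R  [+0.99148 +0.12951 +0.01422]
  R  [-0.11514 +0.92205 -0.36955]
  R  [-0.06097 +0.36476 +0.92910]
t = (-0.00573, +0.01613, +0.55317) m
tr R = 2.842628; θ = arccos((tr R − 1)/2) = 0.399350 rad = 22.881°
axis k = ((R−Rᵀ)₃₂, (R−Rᵀ)₁₃, (R−Rᵀ)₂₁) / (2 sinθ) = (+0.944287, +0.096689, -0.314602)
rvec = θ·k = (+0.377101, +0.038613, -0.125636)

rvec=(0.3771, 0.0386, -0.1256) tvec=(-0.0057, 0.0161, 0.5532)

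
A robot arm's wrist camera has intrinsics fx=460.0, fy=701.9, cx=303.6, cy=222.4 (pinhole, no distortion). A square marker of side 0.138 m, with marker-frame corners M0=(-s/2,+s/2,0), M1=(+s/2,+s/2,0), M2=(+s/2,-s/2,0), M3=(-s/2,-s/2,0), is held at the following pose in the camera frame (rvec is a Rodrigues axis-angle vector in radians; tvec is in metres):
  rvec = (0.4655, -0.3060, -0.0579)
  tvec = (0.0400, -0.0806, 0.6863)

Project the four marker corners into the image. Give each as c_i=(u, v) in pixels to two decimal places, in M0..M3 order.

Intrinsics K: fx=460.0, fy=701.9, cx=303.6, cy=222.4
Marker side s = 0.138 m; corners in marker frame (Z=0):
  M0 = (-0.0690, +0.0690, 0)
  M1 = (+0.0690, +0.0690, 0)
  M2 = (+0.0690, -0.0690, 0)
  M3 = (-0.0690, -0.0690, 0)
rvec = (0.4655, -0.3060, -0.0579), |rvec| = θ = 0.56007 rad = 32.090°
Rodrigues: sinθ=0.53125, 1−cosθ=0.15278; R = I + sinθ·[k]× + (1−cosθ)·[k]×²:
    [+0.95276 -0.01446 -0.30338]
    [-0.12430 +0.89282 -0.43291]
    [+0.27712 +0.45017 +0.84885]
t = (0.0400, -0.0806, 0.6863) m
M0: Pc = R·M0+t = (-0.02674, -0.01042, +0.69824); u = 460.0·(-0.02674)/0.69824 + 303.6 = 285.9849, v = 701.9·(-0.01042)/0.69824 + 222.4 = 211.9269
M1: Pc = R·M1+t = (+0.10474, -0.02757, +0.73648); u = 460.0·(+0.10474)/0.73648 + 303.6 = 369.0213, v = 701.9·(-0.02757)/0.73648 + 222.4 = 196.1230
M2: Pc = R·M2+t = (+0.10674, -0.15078, +0.67436); u = 460.0·(+0.10674)/0.67436 + 303.6 = 376.4091, v = 701.9·(-0.15078)/0.67436 + 222.4 = 65.4606
M3: Pc = R·M3+t = (-0.02474, -0.13363, +0.63612); u = 460.0·(-0.02474)/0.63612 + 303.6 = 285.7076, v = 701.9·(-0.13363)/0.63612 + 222.4 = 74.9527

c0=(285.98, 211.93) c1=(369.02, 196.12) c2=(376.41, 65.46) c3=(285.71, 74.95)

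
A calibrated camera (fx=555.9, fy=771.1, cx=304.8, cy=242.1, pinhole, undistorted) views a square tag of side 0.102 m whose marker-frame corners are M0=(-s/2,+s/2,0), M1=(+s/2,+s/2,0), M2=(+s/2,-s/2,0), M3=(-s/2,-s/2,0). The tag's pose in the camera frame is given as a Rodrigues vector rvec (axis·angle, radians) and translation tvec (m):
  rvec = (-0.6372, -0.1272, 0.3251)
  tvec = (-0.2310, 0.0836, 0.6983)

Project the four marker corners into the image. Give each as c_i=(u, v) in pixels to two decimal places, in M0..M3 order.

c0=(61.15, 363.52) c1=(141.67, 402.73) c2=(175.48, 307.83) c3=(101.84, 271.70)

Intrinsics K: fx=555.9, fy=771.1, cx=304.8, cy=242.1
Marker side s = 0.102 m; corners in marker frame (Z=0):
  M0 = (-0.0510, +0.0510, 0)
  M1 = (+0.0510, +0.0510, 0)
  M2 = (+0.0510, -0.0510, 0)
  M3 = (-0.0510, -0.0510, 0)
rvec = (-0.6372, -0.1272, 0.3251), |rvec| = θ = 0.72656 rad = 41.629°
Rodrigues: sinθ=0.66430, 1−cosθ=0.25254; R = I + sinθ·[k]× + (1−cosθ)·[k]×²:
    [+0.94170 -0.25847 -0.21540]
    [+0.33602 +0.75520 +0.56282]
    [+0.01720 -0.60238 +0.79802]
t = (-0.2310, 0.0836, 0.6983) m
M0: Pc = R·M0+t = (-0.29221, +0.10498, +0.66670); u = 555.9·(-0.29221)/0.66670 + 304.8 = 61.1546, v = 771.1·(+0.10498)/0.66670 + 242.1 = 363.5170
M1: Pc = R·M1+t = (-0.19616, +0.13925, +0.66846); u = 555.9·(-0.19616)/0.66846 + 304.8 = 141.6737, v = 771.1·(+0.13925)/0.66846 + 242.1 = 402.7349
M2: Pc = R·M2+t = (-0.16979, +0.06222, +0.72990); u = 555.9·(-0.16979)/0.72990 + 304.8 = 175.4847, v = 771.1·(+0.06222)/0.72990 + 242.1 = 307.8338
M3: Pc = R·M3+t = (-0.26584, +0.02795, +0.72814); u = 555.9·(-0.26584)/0.72814 + 304.8 = 101.8414, v = 771.1·(+0.02795)/0.72814 + 242.1 = 271.6966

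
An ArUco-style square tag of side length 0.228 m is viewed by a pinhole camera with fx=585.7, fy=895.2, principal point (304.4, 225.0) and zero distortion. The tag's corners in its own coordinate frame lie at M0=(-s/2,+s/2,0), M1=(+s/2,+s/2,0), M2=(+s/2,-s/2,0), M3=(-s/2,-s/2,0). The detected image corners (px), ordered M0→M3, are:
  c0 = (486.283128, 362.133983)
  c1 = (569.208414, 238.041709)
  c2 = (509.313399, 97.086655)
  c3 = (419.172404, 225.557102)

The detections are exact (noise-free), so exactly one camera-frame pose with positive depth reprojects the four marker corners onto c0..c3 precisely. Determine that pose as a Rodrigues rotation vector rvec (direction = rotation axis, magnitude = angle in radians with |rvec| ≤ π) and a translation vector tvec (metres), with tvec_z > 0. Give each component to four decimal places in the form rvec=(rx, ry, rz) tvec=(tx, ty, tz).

Intrinsics K: fx=585.7, fy=895.2, cx=304.4, cy=225.0
Marker side s = 0.228 m; corners in marker frame (Z=0):
  M0 = (-0.1140, +0.1140, 0)
  M1 = (+0.1140, +0.1140, 0)
  M2 = (+0.1140, -0.1140, 0)
  M3 = (-0.1140, -0.1140, 0)
Detected image corners:
  c0 = (486.283128, 362.133983) px
  c1 = (569.208414, 238.041709) px
  c2 = (509.313399, 97.086655) px
  c3 = (419.172404, 225.557102) px
Planar DLT: solve 8×8 A·h = b for H (H[2,2]=1):
  H  [+436.85194 +417.27553 +497.58352]
  H  [-526.66198 +673.38767 +232.08175]
  H  [+0.11659 +0.28017 +1.00000]
B = K⁻¹H; ‖b₁‖=0.929862, ‖b₂‖=0.929862; λ = 2/(‖b₁‖+‖b₂‖) = 1.075428, sign → tz>0 ⇒ λ=+1.075428
r₁ = λ·B[:,0] = (+0.73696,-0.66421,+0.12538); r₂ = λ·B[:,1] = (+0.60958,+0.73323,+0.30131)
r₃ = r₁×r₂ = (-0.29206,-0.14562,+0.94525); SVD([r₁ r₂ r₃]) → R = UVᵀ:
  R  [+0.73696 +0.60958 -0.29206]
  R  [-0.66421 +0.73323 -0.14562]
  R  [+0.12538 +0.30131 +0.94525]
t = (+0.35471, +0.00851, +1.07543) m
tr R = 2.415436; θ = arccos((tr R − 1)/2) = 0.784533 rad = 44.950°
axis k = ((R−Rᵀ)₃₂, (R−Rᵀ)₁₃, (R−Rᵀ)₂₁) / (2 sinθ) = (+0.316300, -0.295432, -0.901485)
rvec = θ·k = (+0.248147, -0.231776, -0.707245)

rvec=(0.2481, -0.2318, -0.7072) tvec=(0.3547, 0.0085, 1.0754)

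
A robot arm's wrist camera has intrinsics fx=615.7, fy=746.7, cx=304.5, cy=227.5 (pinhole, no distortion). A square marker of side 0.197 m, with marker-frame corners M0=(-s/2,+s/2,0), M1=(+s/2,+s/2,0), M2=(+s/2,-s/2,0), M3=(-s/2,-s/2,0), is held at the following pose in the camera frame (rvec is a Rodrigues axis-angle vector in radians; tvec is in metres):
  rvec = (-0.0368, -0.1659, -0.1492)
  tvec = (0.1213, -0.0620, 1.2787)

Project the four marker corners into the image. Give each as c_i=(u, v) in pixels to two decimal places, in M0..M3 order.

c0=(324.10, 256.91) c1=(415.10, 239.67) c2=(400.58, 127.59) c3=(309.55, 141.84)

Intrinsics K: fx=615.7, fy=746.7, cx=304.5, cy=227.5
Marker side s = 0.197 m; corners in marker frame (Z=0):
  M0 = (-0.0985, +0.0985, 0)
  M1 = (+0.0985, +0.0985, 0)
  M2 = (+0.0985, -0.0985, 0)
  M3 = (-0.0985, -0.0985, 0)
rvec = (-0.0368, -0.1659, -0.1492), |rvec| = θ = 0.22614 rad = 12.957°
Rodrigues: sinθ=0.22421, 1−cosθ=0.02546; R = I + sinθ·[k]× + (1−cosθ)·[k]×²:
    [+0.97521 +0.15097 -0.16176]
    [-0.14489 +0.98824 +0.04881]
    [+0.16722 -0.02416 +0.98562]
t = (0.1213, -0.0620, 1.2787) m
M0: Pc = R·M0+t = (+0.04011, +0.04961, +1.25985); u = 615.7·(+0.04011)/1.25985 + 304.5 = 324.1032, v = 746.7·(+0.04961)/1.25985 + 227.5 = 256.9056
M1: Pc = R·M1+t = (+0.23223, +0.02107, +1.29279); u = 615.7·(+0.23223)/1.29279 + 304.5 = 415.1006, v = 746.7·(+0.02107)/1.29279 + 227.5 = 239.6698
M2: Pc = R·M2+t = (+0.20249, -0.17361, +1.29755); u = 615.7·(+0.20249)/1.29755 + 304.5 = 400.5824, v = 746.7·(-0.17361)/1.29755 + 227.5 = 127.5907
M3: Pc = R·M3+t = (+0.01037, -0.14507, +1.26461); u = 615.7·(+0.01037)/1.26461 + 304.5 = 309.5492, v = 746.7·(-0.14507)/1.26461 + 227.5 = 141.8420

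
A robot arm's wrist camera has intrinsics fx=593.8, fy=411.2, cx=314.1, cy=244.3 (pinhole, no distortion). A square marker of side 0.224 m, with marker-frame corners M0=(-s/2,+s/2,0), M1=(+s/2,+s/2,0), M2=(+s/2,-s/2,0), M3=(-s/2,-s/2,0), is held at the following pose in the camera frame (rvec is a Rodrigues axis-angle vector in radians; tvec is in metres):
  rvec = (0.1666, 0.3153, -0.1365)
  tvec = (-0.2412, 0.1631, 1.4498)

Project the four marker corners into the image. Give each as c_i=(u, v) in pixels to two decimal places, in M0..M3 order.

Intrinsics K: fx=593.8, fy=411.2, cx=314.1, cy=244.3
Marker side s = 0.224 m; corners in marker frame (Z=0):
  M0 = (-0.1120, +0.1120, 0)
  M1 = (+0.1120, +0.1120, 0)
  M2 = (+0.1120, -0.1120, 0)
  M3 = (-0.1120, -0.1120, 0)
rvec = (0.1666, 0.3153, -0.1365), |rvec| = θ = 0.38184 rad = 21.878°
Rodrigues: sinθ=0.37263, 1−cosθ=0.07202; R = I + sinθ·[k]× + (1−cosθ)·[k]×²:
    [+0.94169 +0.15915 +0.29646]
    [-0.10726 +0.97709 -0.18384]
    [-0.31893 +0.14132 +0.93718]
t = (-0.2412, 0.1631, 1.4498) m
M0: Pc = R·M0+t = (-0.32884, +0.28455, +1.50135); u = 593.8·(-0.32884)/1.50135 + 314.1 = 184.0385, v = 411.2·(+0.28455)/1.50135 + 244.3 = 322.2337
M1: Pc = R·M1+t = (-0.11791, +0.26052, +1.42991); u = 593.8·(-0.11791)/1.42991 + 314.1 = 265.1373, v = 411.2·(+0.26052)/1.42991 + 244.3 = 319.2181
M2: Pc = R·M2+t = (-0.15356, +0.04165, +1.39825); u = 593.8·(-0.15356)/1.39825 + 314.1 = 248.8889, v = 411.2·(+0.04165)/1.39825 + 244.3 = 256.5494
M3: Pc = R·M3+t = (-0.36449, +0.06568, +1.46969); u = 593.8·(-0.36449)/1.46969 + 314.1 = 166.8331, v = 411.2·(+0.06568)/1.46969 + 244.3 = 262.6762

c0=(184.04, 322.23) c1=(265.14, 319.22) c2=(248.89, 256.55) c3=(166.83, 262.68)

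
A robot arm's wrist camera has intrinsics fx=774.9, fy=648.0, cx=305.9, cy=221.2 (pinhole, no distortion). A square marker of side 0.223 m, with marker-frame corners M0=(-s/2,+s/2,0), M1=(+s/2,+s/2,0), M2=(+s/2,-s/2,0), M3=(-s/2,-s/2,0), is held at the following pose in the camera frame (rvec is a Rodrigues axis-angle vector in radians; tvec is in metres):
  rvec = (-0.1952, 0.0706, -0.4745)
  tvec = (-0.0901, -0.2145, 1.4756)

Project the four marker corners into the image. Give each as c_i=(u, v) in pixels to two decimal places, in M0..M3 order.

c0=(231.77, 191.80) c1=(337.25, 145.85) c2=(284.68, 63.95) c3=(182.55, 108.79)

Intrinsics K: fx=774.9, fy=648.0, cx=305.9, cy=221.2
Marker side s = 0.223 m; corners in marker frame (Z=0):
  M0 = (-0.1115, +0.1115, 0)
  M1 = (+0.1115, +0.1115, 0)
  M2 = (+0.1115, -0.1115, 0)
  M3 = (-0.1115, -0.1115, 0)
rvec = (-0.1952, 0.0706, -0.4745), |rvec| = θ = 0.51792 rad = 29.674°
Rodrigues: sinθ=0.49507, 1−cosθ=0.13115; R = I + sinθ·[k]× + (1−cosθ)·[k]×²:
    [+0.88748 +0.44683 +0.11277]
    [-0.46031 +0.87129 +0.17021]
    [-0.02220 -0.20297 +0.97893]
t = (-0.0901, -0.2145, 1.4756) m
M0: Pc = R·M0+t = (-0.13923, -0.06603, +1.45544); u = 774.9·(-0.13923)/1.45544 + 305.9 = 231.7706, v = 648.0·(-0.06603)/1.45544 + 221.2 = 191.8032
M1: Pc = R·M1+t = (+0.05868, -0.16868, +1.45049); u = 774.9·(+0.05868)/1.45049 + 305.9 = 337.2466, v = 648.0·(-0.16868)/1.45049 + 221.2 = 145.8452
M2: Pc = R·M2+t = (-0.04097, -0.36297, +1.49576); u = 774.9·(-0.04097)/1.49576 + 305.9 = 284.6761, v = 648.0·(-0.36297)/1.49576 + 221.2 = 63.9507
M3: Pc = R·M3+t = (-0.23888, -0.26032, +1.50071); u = 774.9·(-0.23888)/1.50071 + 305.9 = 182.5548, v = 648.0·(-0.26032)/1.50071 + 221.2 = 108.7928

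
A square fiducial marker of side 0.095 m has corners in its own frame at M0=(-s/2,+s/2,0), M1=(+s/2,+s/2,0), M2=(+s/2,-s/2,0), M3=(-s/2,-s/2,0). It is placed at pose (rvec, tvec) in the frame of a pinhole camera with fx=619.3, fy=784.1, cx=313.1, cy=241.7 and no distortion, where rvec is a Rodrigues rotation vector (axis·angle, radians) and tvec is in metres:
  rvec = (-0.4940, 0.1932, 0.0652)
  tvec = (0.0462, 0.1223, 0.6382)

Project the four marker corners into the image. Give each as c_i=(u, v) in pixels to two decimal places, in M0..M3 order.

c0=(307.65, 446.37) c1=(402.50, 454.69) c2=(406.27, 339.65) c3=(317.57, 335.15)

Intrinsics K: fx=619.3, fy=784.1, cx=313.1, cy=241.7
Marker side s = 0.095 m; corners in marker frame (Z=0):
  M0 = (-0.0475, +0.0475, 0)
  M1 = (+0.0475, +0.0475, 0)
  M2 = (+0.0475, -0.0475, 0)
  M3 = (-0.0475, -0.0475, 0)
rvec = (-0.4940, 0.1932, 0.0652), |rvec| = θ = 0.53443 rad = 30.620°
Rodrigues: sinθ=0.50935, 1−cosθ=0.13944; R = I + sinθ·[k]× + (1−cosθ)·[k]×²:
    [+0.97970 -0.10874 +0.16841]
    [+0.01554 +0.87878 +0.47697]
    [-0.19986 -0.46467 +0.86264]
t = (0.0462, 0.1223, 0.6382) m
M0: Pc = R·M0+t = (-0.00550, +0.16330, +0.62562); u = 619.3·(-0.00550)/0.62562 + 313.1 = 307.6548, v = 784.1·(+0.16330)/0.62562 + 241.7 = 446.3709
M1: Pc = R·M1+t = (+0.08757, +0.16478, +0.60663); u = 619.3·(+0.08757)/0.60663 + 313.1 = 402.4991, v = 784.1·(+0.16478)/0.60663 + 241.7 = 454.6855
M2: Pc = R·M2+t = (+0.09790, +0.08130, +0.65078); u = 619.3·(+0.09790)/0.65078 + 313.1 = 406.2653, v = 784.1·(+0.08130)/0.65078 + 241.7 = 339.6509
M3: Pc = R·M3+t = (+0.00483, +0.07982, +0.66977); u = 619.3·(+0.00483)/0.66977 + 313.1 = 317.5653, v = 784.1·(+0.07982)/0.66977 + 241.7 = 335.1453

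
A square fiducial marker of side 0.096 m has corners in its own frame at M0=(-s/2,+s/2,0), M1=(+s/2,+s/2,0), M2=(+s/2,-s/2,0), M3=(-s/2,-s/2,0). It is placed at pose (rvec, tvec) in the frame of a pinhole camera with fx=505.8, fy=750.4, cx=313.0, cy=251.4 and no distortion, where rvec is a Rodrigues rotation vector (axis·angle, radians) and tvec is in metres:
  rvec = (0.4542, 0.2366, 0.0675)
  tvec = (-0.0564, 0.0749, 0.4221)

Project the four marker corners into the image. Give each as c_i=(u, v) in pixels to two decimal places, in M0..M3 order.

c0=(197.49, 437.29) c1=(300.86, 465.46) c2=(301.03, 323.36) c3=(186.98, 299.29)

Intrinsics K: fx=505.8, fy=750.4, cx=313.0, cy=251.4
Marker side s = 0.096 m; corners in marker frame (Z=0):
  M0 = (-0.0480, +0.0480, 0)
  M1 = (+0.0480, +0.0480, 0)
  M2 = (+0.0480, -0.0480, 0)
  M3 = (-0.0480, -0.0480, 0)
rvec = (0.4542, 0.2366, 0.0675), |rvec| = θ = 0.51656 rad = 29.597°
Rodrigues: sinθ=0.49389, 1−cosθ=0.13048; R = I + sinθ·[k]× + (1−cosθ)·[k]×²:
    [+0.97040 -0.01199 +0.24121]
    [+0.11709 +0.89690 -0.42646]
    [-0.21123 +0.44208 +0.87175]
t = (-0.0564, 0.0749, 0.4221) m
M0: Pc = R·M0+t = (-0.10355, +0.11233, +0.45346); u = 505.8·(-0.10355)/0.45346 + 313.0 = 197.4923, v = 750.4·(+0.11233)/0.45346 + 251.4 = 437.2894
M1: Pc = R·M1+t = (-0.01040, +0.12357, +0.43318); u = 505.8·(-0.01040)/0.43318 + 313.0 = 300.8608, v = 750.4·(+0.12357)/0.43318 + 251.4 = 465.4625
M2: Pc = R·M2+t = (-0.00925, +0.03747, +0.39074); u = 505.8·(-0.00925)/0.39074 + 313.0 = 301.0323, v = 750.4·(+0.03747)/0.39074 + 251.4 = 323.3575
M3: Pc = R·M3+t = (-0.10240, +0.02623, +0.41102); u = 505.8·(-0.10240)/0.41102 + 313.0 = 186.9821, v = 750.4·(+0.02623)/0.41102 + 251.4 = 299.2862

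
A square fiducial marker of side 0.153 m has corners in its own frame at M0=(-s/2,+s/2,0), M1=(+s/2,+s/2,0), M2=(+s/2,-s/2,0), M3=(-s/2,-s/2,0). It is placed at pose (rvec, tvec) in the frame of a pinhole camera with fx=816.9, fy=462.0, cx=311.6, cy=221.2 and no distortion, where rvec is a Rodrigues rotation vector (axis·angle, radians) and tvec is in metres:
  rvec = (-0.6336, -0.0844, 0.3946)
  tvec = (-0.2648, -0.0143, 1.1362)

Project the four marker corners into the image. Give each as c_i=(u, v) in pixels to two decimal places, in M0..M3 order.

Intrinsics K: fx=816.9, fy=462.0, cx=311.6, cy=221.2
Marker side s = 0.153 m; corners in marker frame (Z=0):
  M0 = (-0.0765, +0.0765, 0)
  M1 = (+0.0765, +0.0765, 0)
  M2 = (+0.0765, -0.0765, 0)
  M3 = (-0.0765, -0.0765, 0)
rvec = (-0.6336, -0.0844, 0.3946), |rvec| = θ = 0.75119 rad = 43.040°
Rodrigues: sinθ=0.68251, 1−cosθ=0.26912; R = I + sinθ·[k]× + (1−cosθ)·[k]×²:
    [+0.92234 -0.33302 -0.19592]
    [+0.38403 +0.73428 +0.55979]
    [-0.04256 -0.59155 +0.80514]
t = (-0.2648, -0.0143, 1.1362) m
M0: Pc = R·M0+t = (-0.36083, +0.01249, +1.09420); u = 816.9·(-0.36083)/1.09420 + 311.6 = 42.2108, v = 462.0·(+0.01249)/1.09420 + 221.2 = 226.4754
M1: Pc = R·M1+t = (-0.21972, +0.07125, +1.08769); u = 816.9·(-0.21972)/1.08769 + 311.6 = 146.5837, v = 462.0·(+0.07125)/1.08769 + 221.2 = 251.4637
M2: Pc = R·M2+t = (-0.16877, -0.04109, +1.17820); u = 816.9·(-0.16877)/1.17820 + 311.6 = 194.5873, v = 462.0·(-0.04109)/1.17820 + 221.2 = 205.0860
M3: Pc = R·M3+t = (-0.30988, -0.09985, +1.18471); u = 816.9·(-0.30988)/1.18471 + 311.6 = 97.9243, v = 462.0·(-0.09985)/1.18471 + 221.2 = 182.2615

c0=(42.21, 226.48) c1=(146.58, 251.46) c2=(194.59, 205.09) c3=(97.92, 182.26)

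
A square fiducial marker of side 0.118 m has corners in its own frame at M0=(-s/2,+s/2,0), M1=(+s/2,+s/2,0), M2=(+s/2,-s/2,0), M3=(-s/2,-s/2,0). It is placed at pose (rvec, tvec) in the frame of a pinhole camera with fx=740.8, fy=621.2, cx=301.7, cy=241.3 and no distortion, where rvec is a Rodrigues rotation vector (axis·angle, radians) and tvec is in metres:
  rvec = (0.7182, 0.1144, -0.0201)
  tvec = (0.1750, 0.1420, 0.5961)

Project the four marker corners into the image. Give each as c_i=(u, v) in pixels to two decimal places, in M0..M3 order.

Intrinsics K: fx=740.8, fy=621.2, cx=301.7, cy=241.3
Marker side s = 0.118 m; corners in marker frame (Z=0):
  M0 = (-0.0590, +0.0590, 0)
  M1 = (+0.0590, +0.0590, 0)
  M2 = (+0.0590, -0.0590, 0)
  M3 = (-0.0590, -0.0590, 0)
rvec = (0.7182, 0.1144, -0.0201), |rvec| = θ = 0.72753 rad = 41.685°
Rodrigues: sinθ=0.66503, 1−cosθ=0.25318; R = I + sinθ·[k]× + (1−cosθ)·[k]×²:
    [+0.99355 +0.05767 +0.09767]
    [+0.02093 +0.75308 -0.65760]
    [-0.11148 +0.65540 +0.74701]
t = (0.1750, 0.1420, 0.5961) m
M0: Pc = R·M0+t = (+0.11978, +0.18520, +0.64135); u = 740.8·(+0.11978)/0.64135 + 301.7 = 440.0585, v = 621.2·(+0.18520)/0.64135 + 241.3 = 420.6796
M1: Pc = R·M1+t = (+0.23702, +0.18767, +0.62819); u = 740.8·(+0.23702)/0.62819 + 301.7 = 581.2102, v = 621.2·(+0.18767)/0.62819 + 241.3 = 426.8777
M2: Pc = R·M2+t = (+0.23022, +0.09880, +0.55085); u = 740.8·(+0.23022)/0.55085 + 301.7 = 611.2998, v = 621.2·(+0.09880)/0.55085 + 241.3 = 352.7205
M3: Pc = R·M3+t = (+0.11298, +0.09633, +0.56401); u = 740.8·(+0.11298)/0.56401 + 301.7 = 450.0915, v = 621.2·(+0.09633)/0.56401 + 241.3 = 347.4021

c0=(440.06, 420.68) c1=(581.21, 426.88) c2=(611.30, 352.72) c3=(450.09, 347.40)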